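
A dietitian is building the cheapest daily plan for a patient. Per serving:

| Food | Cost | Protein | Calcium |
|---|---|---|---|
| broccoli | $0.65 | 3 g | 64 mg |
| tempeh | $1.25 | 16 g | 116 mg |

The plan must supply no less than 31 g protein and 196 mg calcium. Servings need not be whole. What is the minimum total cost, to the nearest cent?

$2.42

The cheapest plan sits at a corner of the feasible region — with two constraints it uses at most two foods.
broccoli only: max(31/3, 196/64) = 10.33 servings → $6.72.
tempeh only: max(31/16, 196/116) = 1.938 servings → $2.42.
broccoli + tempeh: the both-tight solution has a negative serving — not a feasible corner.
The minimum over all feasible corners is $2.42.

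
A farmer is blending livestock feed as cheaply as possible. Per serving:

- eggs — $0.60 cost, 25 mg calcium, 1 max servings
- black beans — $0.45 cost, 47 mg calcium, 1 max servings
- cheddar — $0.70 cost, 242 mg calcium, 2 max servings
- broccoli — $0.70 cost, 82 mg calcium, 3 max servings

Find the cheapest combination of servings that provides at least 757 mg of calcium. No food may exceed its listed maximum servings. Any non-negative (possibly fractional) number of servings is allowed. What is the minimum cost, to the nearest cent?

$3.76

Cost per mg of calcium: cheddar $0.0029, broccoli $0.0085, black beans $0.0096, eggs $0.0240.
Take 2 servings of cheddar: +484.0 mg calcium for $1.40 (total $1.40, still need 273.0 mg).
Take 3 servings of broccoli: +246.0 mg calcium for $2.10 (total $3.50, still need 27.0 mg).
Take 0.5745 servings of black beans: +27.0 mg calcium for $0.26 (total $3.76, still need 0.0 mg).
Filling from the cheapest source first is optimal under one linear minimum: $3.76.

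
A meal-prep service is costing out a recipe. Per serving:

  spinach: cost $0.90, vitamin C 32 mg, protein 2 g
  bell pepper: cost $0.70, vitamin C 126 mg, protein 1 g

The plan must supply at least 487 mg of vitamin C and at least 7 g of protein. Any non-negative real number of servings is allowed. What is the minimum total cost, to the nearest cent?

$4.00

With two linear requirements the optimum uses one or two foods; enumerate the corners.
spinach only: max(487/32, 7/2) = 15.22 servings → $13.70.
bell pepper only: max(487/126, 7/1) = 7 servings → $4.90.
spinach + bell pepper with both tight: 1.795 servings and 3.409 servings → $4.00.
The minimum over all feasible corners is $4.00.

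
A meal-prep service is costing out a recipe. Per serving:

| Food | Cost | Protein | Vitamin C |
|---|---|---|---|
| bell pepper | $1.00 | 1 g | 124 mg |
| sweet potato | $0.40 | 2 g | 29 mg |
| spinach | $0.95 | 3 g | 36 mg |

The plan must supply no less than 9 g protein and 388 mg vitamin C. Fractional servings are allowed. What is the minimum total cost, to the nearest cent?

Compare the cost at each extreme point of the feasible region.
bell pepper only: max(9/1, 388/124) = 9 servings → $9.00.
sweet potato only: max(9/2, 388/29) = 13.38 servings → $5.35.
spinach only: max(9/3, 388/36) = 10.78 servings → $10.24.
bell pepper + sweet potato with both tight: 2.352 servings and 3.324 servings → $3.68.
bell pepper + spinach with both tight: 2.5 servings and 2.167 servings → $4.56.
sweet potato + spinach with both targets exact would need a negative amount; discard.
Cheapest feasible corner: $3.68.

$3.68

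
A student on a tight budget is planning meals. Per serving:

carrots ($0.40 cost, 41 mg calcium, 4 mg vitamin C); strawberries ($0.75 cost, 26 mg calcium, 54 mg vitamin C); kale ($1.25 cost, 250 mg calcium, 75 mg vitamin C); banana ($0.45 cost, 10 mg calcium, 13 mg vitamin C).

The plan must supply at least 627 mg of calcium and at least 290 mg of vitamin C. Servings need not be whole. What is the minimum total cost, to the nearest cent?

An LP optimum is at a vertex; with two nutrient constraints at most two foods are used. Check each candidate.
carrots only: max(627/41, 290/4) = 72.5 servings → $29.00.
strawberries only: max(627/26, 290/54) = 24.12 servings → $18.09.
kale only: max(627/250, 290/75) = 3.867 servings → $4.83.
banana only: max(627/10, 290/13) = 62.7 servings → $28.21.
carrots + strawberries with both tight: 12.47 servings and 4.446 servings → $8.32.
carrots + kale with both targets exact would need a negative amount; discard.
carrots + banana with both tight: 10.65 servings and 19.03 servings → $12.82.
strawberries + kale with both tight: 2.206 servings and 2.279 servings → $4.50.
strawberries + banana: intersection lies outside the first quadrant.
kale + banana with both tight: 2.1 servings and 10.19 servings → $7.21.
Cheapest feasible corner: $4.50.

$4.50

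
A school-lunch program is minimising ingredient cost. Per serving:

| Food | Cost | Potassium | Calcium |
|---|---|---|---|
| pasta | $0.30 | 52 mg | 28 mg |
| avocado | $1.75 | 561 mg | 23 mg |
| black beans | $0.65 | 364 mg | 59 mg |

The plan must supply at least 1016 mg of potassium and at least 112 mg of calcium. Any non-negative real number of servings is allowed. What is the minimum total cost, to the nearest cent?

$1.81

The cheapest plan sits at a corner of the feasible region — with two constraints it uses at most two foods.
pasta only: max(1016/52, 112/28) = 19.54 servings → $5.86.
avocado only: max(1016/561, 112/23) = 4.87 servings → $8.52.
black beans only: max(1016/364, 112/59) = 2.791 servings → $1.81.
pasta + avocado with both tight: 2.719 servings and 1.559 servings → $3.54.
pasta + black beans with both targets exact would need a negative amount; discard.
avocado + black beans with both tight: 0.7755 servings and 1.596 servings → $2.39.
Cheapest feasible corner: $1.81.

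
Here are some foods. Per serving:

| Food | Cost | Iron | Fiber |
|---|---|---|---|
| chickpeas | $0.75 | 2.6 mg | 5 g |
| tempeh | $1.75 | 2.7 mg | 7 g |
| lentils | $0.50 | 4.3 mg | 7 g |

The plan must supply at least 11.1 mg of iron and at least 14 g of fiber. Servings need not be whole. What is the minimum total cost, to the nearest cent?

chickpeas only: max(11.1/2.6, 14/5) = 4.269 servings → $3.20.
tempeh only: max(11.1/2.7, 14/7) = 4.111 servings → $7.19.
lentils only: max(11.1/4.3, 14/7) = 2.581 servings → $1.29.
chickpeas + tempeh: the both-tight solution has a negative serving — not a feasible corner.
chickpeas + lentils: the both-tight solution has a negative serving — not a feasible corner.
tempeh + lentils: intersection lies outside the first quadrant.
So the least-cost plan costs $1.29.

$1.29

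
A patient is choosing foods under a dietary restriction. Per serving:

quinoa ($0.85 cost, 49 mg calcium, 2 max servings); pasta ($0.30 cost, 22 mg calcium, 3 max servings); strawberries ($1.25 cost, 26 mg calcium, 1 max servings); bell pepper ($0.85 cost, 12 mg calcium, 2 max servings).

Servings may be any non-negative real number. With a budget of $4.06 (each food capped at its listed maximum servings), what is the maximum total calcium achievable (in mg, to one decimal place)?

193.0 mg

Calcium per dollar: pasta 73.33, quinoa 57.65, strawberries 20.8, bell pepper 14.12.
Take 3 servings of pasta: spends $0.90, +66.0 mg calcium (running total 66.0 mg).
Take 2 servings of quinoa: spends $1.70, +98.0 mg calcium (running total 164.0 mg).
Take 1 serving of strawberries: spends $1.25, +26.0 mg calcium (running total 190.0 mg).
Take 0.2471 servings of bell pepper: spends $0.21, +3.0 mg calcium (running total 193.0 mg).
Filling greedily by calcium-per-dollar is optimal for one linear limit, giving 193.0 mg.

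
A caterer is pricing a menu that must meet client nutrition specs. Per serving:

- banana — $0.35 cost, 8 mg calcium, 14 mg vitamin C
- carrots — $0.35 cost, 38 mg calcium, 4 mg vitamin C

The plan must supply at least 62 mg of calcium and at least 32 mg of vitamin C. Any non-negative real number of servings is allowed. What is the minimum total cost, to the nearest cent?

An LP optimum is at a vertex; with two nutrient constraints at most two foods are used. Check each candidate.
banana only: max(62/8, 32/14) = 7.75 servings → $2.71.
carrots only: max(62/38, 32/4) = 8 servings → $2.80.
banana + carrots with both tight: 1.936 servings and 1.224 servings → $1.11.
The minimum over all feasible corners is $1.11.

$1.11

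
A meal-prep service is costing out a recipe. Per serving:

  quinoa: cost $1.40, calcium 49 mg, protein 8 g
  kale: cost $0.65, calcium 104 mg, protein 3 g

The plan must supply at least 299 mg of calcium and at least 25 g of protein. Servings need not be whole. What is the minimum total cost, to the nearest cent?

Compare the cost at each extreme point of the feasible region.
quinoa only: max(299/49, 25/8) = 6.102 servings → $8.54.
kale only: max(299/104, 25/3) = 8.333 servings → $5.42.
quinoa + kale with both tight: 2.486 servings and 1.704 servings → $4.59.
The minimum over all feasible corners is $4.59.

$4.59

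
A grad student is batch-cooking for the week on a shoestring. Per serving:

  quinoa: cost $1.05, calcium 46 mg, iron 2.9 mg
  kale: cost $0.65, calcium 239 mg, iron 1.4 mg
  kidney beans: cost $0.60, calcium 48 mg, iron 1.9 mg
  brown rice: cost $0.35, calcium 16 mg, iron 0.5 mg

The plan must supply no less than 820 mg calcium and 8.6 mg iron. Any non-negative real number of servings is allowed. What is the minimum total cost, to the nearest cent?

At the optimum either one food covers both requirements or two foods hit both targets exactly; no other combination can be cheaper.
quinoa only: max(820/46, 8.6/2.9) = 17.83 servings → $18.72.
kale only: max(820/239, 8.6/1.4) = 6.143 servings → $3.99.
kidney beans only: max(820/48, 8.6/1.9) = 17.08 servings → $10.25.
brown rice only: max(820/16, 8.6/0.5) = 51.25 servings → $17.94.
quinoa + kale with both tight: 1.443 servings and 3.153 servings → $3.57.
quinoa + kidney beans: intersection lies outside the first quadrant.
quinoa + brown rice with both targets exact would need a negative amount; discard.
kale + kidney beans with both tight: 2.96 servings and 2.345 servings → $3.33.
kale + brown rice with both tight: 2.805 servings and 9.345 servings → $5.09.
kidney beans + brown rice: the both-tight solution has a negative serving — not a feasible corner.
So the least-cost plan costs $3.33.

$3.33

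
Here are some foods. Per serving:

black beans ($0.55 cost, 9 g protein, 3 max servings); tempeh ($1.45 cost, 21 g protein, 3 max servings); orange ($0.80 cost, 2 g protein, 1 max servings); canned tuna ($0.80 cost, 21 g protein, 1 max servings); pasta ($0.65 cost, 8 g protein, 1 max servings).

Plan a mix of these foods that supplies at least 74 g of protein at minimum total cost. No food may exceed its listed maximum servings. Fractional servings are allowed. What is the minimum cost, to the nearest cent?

$4.25

Cost per g of protein: canned tuna $0.0381, black beans $0.0611, tempeh $0.0690, pasta $0.0813, orange $0.4000.
Take 1 serving of canned tuna: +21.0 g protein for $0.80 (total $0.80, still need 53.0 g).
Take 3 servings of black beans: +27.0 g protein for $1.65 (total $2.45, still need 26.0 g).
Take 1.238 servings of tempeh: +26.0 g protein for $1.80 (total $4.25, still need 0.0 g).
Greedy by cheapest-per-g is optimal for a single linear constraint, so the minimum cost is $4.25.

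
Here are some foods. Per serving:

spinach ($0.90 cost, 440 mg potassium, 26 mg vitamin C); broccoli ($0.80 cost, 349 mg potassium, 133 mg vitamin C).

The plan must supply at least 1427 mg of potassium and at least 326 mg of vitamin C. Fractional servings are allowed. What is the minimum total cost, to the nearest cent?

$3.10

For a min-cost LP with two ≥-constraints, a basic feasible solution has at most two positive variables.
spinach only: max(1427/440, 326/26) = 12.54 servings → $11.28.
broccoli only: max(1427/349, 326/133) = 4.089 servings → $3.27.
spinach + broccoli with both tight: 1.537 servings and 2.151 servings → $3.10.
Cheapest feasible corner: $3.10.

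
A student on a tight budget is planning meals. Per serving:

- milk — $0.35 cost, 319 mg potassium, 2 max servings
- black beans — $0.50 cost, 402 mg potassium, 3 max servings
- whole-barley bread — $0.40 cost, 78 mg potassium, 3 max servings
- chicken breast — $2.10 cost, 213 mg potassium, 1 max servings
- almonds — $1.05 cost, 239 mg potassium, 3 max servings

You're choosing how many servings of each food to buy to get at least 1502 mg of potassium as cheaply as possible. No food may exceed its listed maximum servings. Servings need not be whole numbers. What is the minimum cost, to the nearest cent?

Cost per mg of potassium: milk $0.0011, black beans $0.0012, almonds $0.0044, whole-barley bread $0.0051, chicken breast $0.0099.
Take 2 servings of milk: +638.0 mg potassium for $0.70 (total $0.70, still need 864.0 mg).
Take 2.149 servings of black beans: +864.0 mg potassium for $1.07 (total $1.77, still need 0.0 mg).
Greedy by cheapest-per-mg is optimal for a single linear constraint, so the minimum cost is $1.77.

$1.77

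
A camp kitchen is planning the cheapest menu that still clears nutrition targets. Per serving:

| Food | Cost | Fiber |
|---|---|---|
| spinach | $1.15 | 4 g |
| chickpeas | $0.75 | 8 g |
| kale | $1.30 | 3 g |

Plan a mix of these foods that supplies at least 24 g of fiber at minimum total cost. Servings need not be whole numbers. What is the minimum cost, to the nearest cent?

Cost per g of fiber: chickpeas $0.0938, spinach $0.2875, kale $0.4333.
With no serving limits, use only chickpeas: 24 g / 8 g = 3 servings × $0.75 = $2.25.

$2.25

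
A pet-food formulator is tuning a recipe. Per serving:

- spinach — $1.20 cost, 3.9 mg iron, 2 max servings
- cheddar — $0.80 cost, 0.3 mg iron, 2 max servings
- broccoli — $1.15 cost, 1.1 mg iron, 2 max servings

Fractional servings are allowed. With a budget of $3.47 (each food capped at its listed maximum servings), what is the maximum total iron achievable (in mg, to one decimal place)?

8.8 mg

Iron per dollar: spinach 3.25, broccoli 0.9565, cheddar 0.375.
Take 2 servings of spinach: spends $2.40, +7.8 mg iron (running total 7.8 mg).
Take 0.9304 servings of broccoli: spends $1.07, +1.0 mg iron (running total 8.8 mg).
Filling greedily by iron-per-dollar is optimal for one linear limit, giving 8.8 mg.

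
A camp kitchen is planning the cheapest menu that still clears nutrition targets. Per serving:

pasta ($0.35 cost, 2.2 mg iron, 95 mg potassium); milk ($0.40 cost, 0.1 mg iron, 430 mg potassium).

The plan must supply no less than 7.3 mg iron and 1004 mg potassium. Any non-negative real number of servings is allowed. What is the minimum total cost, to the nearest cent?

This is a tiny linear program; its minimum lies at a vertex of the feasible set. List the vertices and price them.
pasta only: max(7.3/2.2, 1004/95) = 10.57 servings → $3.70.
milk only: max(7.3/0.1, 1004/430) = 73 servings → $29.20.
pasta + milk with both tight: 3.245 servings and 1.618 servings → $1.78.
The minimum over all feasible corners is $1.78.

$1.78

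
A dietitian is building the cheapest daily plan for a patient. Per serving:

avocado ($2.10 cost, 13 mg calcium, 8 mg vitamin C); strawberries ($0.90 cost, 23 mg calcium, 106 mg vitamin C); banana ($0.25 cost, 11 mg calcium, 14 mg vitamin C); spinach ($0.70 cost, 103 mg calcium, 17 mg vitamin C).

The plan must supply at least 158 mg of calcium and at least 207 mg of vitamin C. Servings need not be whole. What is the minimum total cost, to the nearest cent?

Two binding constraints pin down two serving amounts, so the optimal mix uses at most two foods. The candidates are each food alone (scaled to the tighter of calcium/vitamin C) and each pair with both constraints tight.
avocado only: max(158/13, 207/8) = 25.88 servings → $54.34.
strawberries only: max(158/23, 207/106) = 6.87 servings → $6.18.
banana only: max(158/11, 207/14) = 14.79 servings → $3.70.
spinach only: max(158/103, 207/17) = 12.18 servings → $8.52.
avocado + strawberries with both tight: 10.04 servings and 1.195 servings → $22.16.
avocado + banana with both targets exact would need a negative amount; discard.
avocado + spinach with both targets exact would need a negative amount; discard.
strawberries + banana with both tight: 0.07701 servings and 14.2 servings → $3.62.
strawberries + spinach with both tight: 1.77 servings and 1.139 servings → $2.39.
banana + spinach: the both-tight solution has a negative serving — not a feasible corner.
Cheapest feasible corner: $2.39.

$2.39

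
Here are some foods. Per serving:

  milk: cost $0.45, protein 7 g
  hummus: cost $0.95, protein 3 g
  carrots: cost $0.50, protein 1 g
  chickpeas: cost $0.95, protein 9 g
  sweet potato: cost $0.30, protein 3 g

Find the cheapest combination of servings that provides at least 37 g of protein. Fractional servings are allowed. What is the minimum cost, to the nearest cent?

Cost per g of protein: milk $0.0643, sweet potato $0.1000, chickpeas $0.1056, hummus $0.3167, carrots $0.5000.
With no serving limits, use only milk: 37 g / 7 g = 5.286 servings × $0.45 = $2.38.

$2.38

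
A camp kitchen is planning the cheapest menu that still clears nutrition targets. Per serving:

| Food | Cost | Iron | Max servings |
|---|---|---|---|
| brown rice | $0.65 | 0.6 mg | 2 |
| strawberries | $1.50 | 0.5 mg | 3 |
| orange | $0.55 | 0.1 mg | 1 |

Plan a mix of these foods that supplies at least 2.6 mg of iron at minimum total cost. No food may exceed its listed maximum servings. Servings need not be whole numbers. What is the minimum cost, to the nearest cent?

$5.50

Cost per mg of iron: brown rice $1.0833, strawberries $3.0000, orange $5.5000.
Take 2 servings of brown rice: +1.2 mg iron for $1.30 (total $1.30, still need 1.4 mg).
Take 2.8 servings of strawberries: +1.4 mg iron for $4.20 (total $5.50, still need 0.0 mg).
Filling from the cheapest source first is optimal under one linear minimum: $5.50.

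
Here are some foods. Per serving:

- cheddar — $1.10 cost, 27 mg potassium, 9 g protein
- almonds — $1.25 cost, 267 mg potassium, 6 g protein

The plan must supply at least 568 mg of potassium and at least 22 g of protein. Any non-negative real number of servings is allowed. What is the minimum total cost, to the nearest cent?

$3.73

At the optimum either one food covers both requirements or two foods hit both targets exactly; no other combination can be cheaper.
cheddar only: max(568/27, 22/9) = 21.04 servings → $23.14.
almonds only: max(568/267, 22/6) = 3.667 servings → $4.58.
cheddar + almonds with both tight: 1.1 servings and 2.016 servings → $3.73.
So the least-cost plan costs $3.73.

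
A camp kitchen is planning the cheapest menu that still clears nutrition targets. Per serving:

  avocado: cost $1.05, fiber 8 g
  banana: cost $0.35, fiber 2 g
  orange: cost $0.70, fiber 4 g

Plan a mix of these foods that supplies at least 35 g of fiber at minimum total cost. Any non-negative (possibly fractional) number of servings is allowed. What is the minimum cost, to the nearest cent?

Cost per g of fiber: avocado $0.1313, banana $0.1750, orange $0.1750.
With no serving limits, use only avocado: 35 g / 8 g = 4.375 servings × $1.05 = $4.59.

$4.59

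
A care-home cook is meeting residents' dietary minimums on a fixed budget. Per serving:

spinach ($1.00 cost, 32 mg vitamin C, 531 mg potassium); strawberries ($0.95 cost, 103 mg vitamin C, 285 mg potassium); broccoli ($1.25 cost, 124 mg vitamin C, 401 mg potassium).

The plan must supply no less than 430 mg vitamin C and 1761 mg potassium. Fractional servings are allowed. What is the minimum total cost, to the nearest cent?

$4.88

Two binding constraints pin down two serving amounts, so the optimal mix uses at most two foods. The candidates are each food alone (scaled to the tighter of vitamin C/potassium) and each pair with both constraints tight.
spinach only: max(430/32, 1761/531) = 13.44 servings → $13.44.
strawberries only: max(430/103, 1761/285) = 6.179 servings → $5.87.
broccoli only: max(430/124, 1761/401) = 4.392 servings → $5.49.
spinach + strawberries with both tight: 1.291 servings and 3.774 servings → $4.88.
spinach + broccoli with both tight: 0.8665 servings and 3.244 servings → $4.92.
strawberries + broccoli with both targets exact would need a negative amount; discard.
So the least-cost plan costs $4.88.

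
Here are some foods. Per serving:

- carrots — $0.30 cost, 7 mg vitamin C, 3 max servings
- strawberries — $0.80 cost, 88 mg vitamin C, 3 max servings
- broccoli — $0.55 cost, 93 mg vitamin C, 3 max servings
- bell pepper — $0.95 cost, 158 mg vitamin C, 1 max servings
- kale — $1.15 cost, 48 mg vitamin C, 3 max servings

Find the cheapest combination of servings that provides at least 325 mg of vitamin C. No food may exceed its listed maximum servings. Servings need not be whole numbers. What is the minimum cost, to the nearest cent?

$1.93

Cost per mg of vitamin C: broccoli $0.0059, bell pepper $0.0060, strawberries $0.0091, kale $0.0240, carrots $0.0429.
Take 3 servings of broccoli: +279.0 mg vitamin C for $1.65 (total $1.65, still need 46.0 mg).
Take 0.2911 servings of bell pepper: +46.0 mg vitamin C for $0.28 (total $1.93, still need 0.0 mg).
Filling from the cheapest source first is optimal under one linear minimum: $1.93.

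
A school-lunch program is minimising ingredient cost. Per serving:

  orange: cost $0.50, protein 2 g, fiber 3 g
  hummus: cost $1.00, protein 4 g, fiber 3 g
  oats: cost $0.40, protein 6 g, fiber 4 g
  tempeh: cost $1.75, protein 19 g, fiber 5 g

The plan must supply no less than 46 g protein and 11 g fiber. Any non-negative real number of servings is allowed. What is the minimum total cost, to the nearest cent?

$3.07

Two binding constraints pin down two serving amounts, so the optimal mix uses at most two foods. The candidates are each food alone (scaled to the tighter of protein/fiber) and each pair with both constraints tight.
orange only: max(46/2, 11/3) = 23 servings → $11.50.
hummus only: max(46/4, 11/3) = 11.5 servings → $11.50.
oats only: max(46/6, 11/4) = 7.667 servings → $3.07.
tempeh only: max(46/19, 11/5) = 2.421 servings → $4.24.
orange + hummus with both targets exact would need a negative amount; discard.
orange + oats with both targets exact would need a negative amount; discard.
orange + tempeh: the both-tight solution has a negative serving — not a feasible corner.
hummus + oats: the both-tight solution has a negative serving — not a feasible corner.
hummus + tempeh: the both-tight solution has a negative serving — not a feasible corner.
oats + tempeh with both targets exact would need a negative amount; discard.
The minimum over all feasible corners is $3.07.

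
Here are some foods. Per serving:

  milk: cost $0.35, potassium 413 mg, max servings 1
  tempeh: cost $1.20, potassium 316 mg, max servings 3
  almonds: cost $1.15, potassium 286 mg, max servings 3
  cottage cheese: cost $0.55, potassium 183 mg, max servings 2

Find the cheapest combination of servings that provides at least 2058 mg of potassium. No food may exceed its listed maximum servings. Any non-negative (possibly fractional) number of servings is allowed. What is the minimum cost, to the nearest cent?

$6.38

Cost per mg of potassium: milk $0.0008, cottage cheese $0.0030, tempeh $0.0038, almonds $0.0040.
Take 1 serving of milk: +413.0 mg potassium for $0.35 (total $0.35, still need 1645.0 mg).
Take 2 servings of cottage cheese: +366.0 mg potassium for $1.10 (total $1.45, still need 1279.0 mg).
Take 3 servings of tempeh: +948.0 mg potassium for $3.60 (total $5.05, still need 331.0 mg).
Take 1.157 servings of almonds: +331.0 mg potassium for $1.33 (total $6.38, still need 0.0 mg).
Greedy by cheapest-per-mg is optimal for a single linear constraint, so the minimum cost is $6.38.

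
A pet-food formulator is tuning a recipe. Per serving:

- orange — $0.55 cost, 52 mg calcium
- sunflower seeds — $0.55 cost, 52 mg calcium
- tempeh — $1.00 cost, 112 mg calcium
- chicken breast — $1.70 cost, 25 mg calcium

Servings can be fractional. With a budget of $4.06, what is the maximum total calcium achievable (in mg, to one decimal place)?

454.7 mg

Calcium per dollar: tempeh 112, orange 94.55, sunflower seeds 94.55, chicken breast 14.71.
With no serving limits, spend the whole cost allowance on tempeh: $4.06 / $1.00 × 112 mg = 454.7 mg.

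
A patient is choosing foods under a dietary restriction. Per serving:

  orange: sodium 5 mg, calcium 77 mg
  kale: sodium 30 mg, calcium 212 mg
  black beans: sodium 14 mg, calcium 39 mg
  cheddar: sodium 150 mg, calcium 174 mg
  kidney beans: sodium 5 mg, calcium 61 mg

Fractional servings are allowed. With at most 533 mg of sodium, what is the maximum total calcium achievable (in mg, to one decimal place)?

Calcium per mg sodium: orange 15.4, kidney beans 12.2, kale 7.067, black beans 2.786, cheddar 1.16.
With no serving limits, spend the whole sodium allowance on orange: 533 mg / 5 mg × 77 mg = 8208.2 mg.

8208.2 mg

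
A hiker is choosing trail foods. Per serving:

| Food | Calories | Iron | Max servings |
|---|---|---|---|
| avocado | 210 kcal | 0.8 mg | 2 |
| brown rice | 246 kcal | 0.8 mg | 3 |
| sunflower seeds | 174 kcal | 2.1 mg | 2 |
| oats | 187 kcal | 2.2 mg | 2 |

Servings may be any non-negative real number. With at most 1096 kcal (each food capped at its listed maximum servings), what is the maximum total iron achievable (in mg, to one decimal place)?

Iron per kcal: sunflower seeds 0.01207, oats 0.01176, avocado 0.00381, brown rice 0.003252.
Take 2 servings of sunflower seeds: uses 348 kcal, +4.2 mg iron (running total 4.2 mg).
Take 2 servings of oats: uses 374 kcal, +4.4 mg iron (running total 8.6 mg).
Take 1.781 servings of avocado: uses 374 kcal, +1.4 mg iron (running total 10.0 mg).
Filling greedily by iron-per-kcal is optimal for one linear limit, giving 10.0 mg.

10.0 mg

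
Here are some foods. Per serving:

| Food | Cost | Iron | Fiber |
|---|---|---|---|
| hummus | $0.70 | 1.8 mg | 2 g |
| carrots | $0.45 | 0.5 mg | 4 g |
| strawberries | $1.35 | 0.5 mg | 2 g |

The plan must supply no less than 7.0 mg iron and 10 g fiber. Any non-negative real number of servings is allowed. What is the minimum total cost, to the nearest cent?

hummus only: max(7.0/1.8, 10/2) = 5 servings → $3.50.
carrots only: max(7.0/0.5, 10/4) = 14 servings → $6.30.
strawberries only: max(7.0/0.5, 10/2) = 14 servings → $18.90.
hummus + carrots with both tight: 3.71 servings and 0.6452 servings → $2.89.
hummus + strawberries with both tight: 3.462 servings and 1.538 servings → $4.50.
carrots + strawberries: the both-tight solution has a negative serving — not a feasible corner.
So the least-cost plan costs $2.89.

$2.89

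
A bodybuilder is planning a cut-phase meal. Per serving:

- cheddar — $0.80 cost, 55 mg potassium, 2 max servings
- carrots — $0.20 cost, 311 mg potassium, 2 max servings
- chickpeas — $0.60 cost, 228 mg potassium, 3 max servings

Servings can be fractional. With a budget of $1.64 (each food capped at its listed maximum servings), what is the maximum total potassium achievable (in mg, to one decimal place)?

1093.2 mg

Potassium per dollar: carrots 1555, chickpeas 380, cheddar 68.75.
Take 2 servings of carrots: spends $0.40, +622.0 mg potassium (running total 622.0 mg).
Take 2.067 servings of chickpeas: spends $1.24, +471.2 mg potassium (running total 1093.2 mg).
Greedy by best ratio exhausts the cost allowance optimally: 1093.2 mg.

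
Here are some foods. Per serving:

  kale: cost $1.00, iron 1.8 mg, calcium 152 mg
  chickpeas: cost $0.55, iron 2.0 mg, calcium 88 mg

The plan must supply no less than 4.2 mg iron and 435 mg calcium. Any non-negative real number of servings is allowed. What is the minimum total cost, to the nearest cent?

Two binding constraints pin down two serving amounts, so the optimal mix uses at most two foods. The candidates are each food alone (scaled to the tighter of iron/calcium) and each pair with both constraints tight.
kale only: max(4.2/1.8, 435/152) = 2.862 servings → $2.86.
chickpeas only: max(4.2/2.0, 435/88) = 4.943 servings → $2.72.
kale + chickpeas with both targets exact would need a negative amount; discard.
The minimum over all feasible corners is $2.72.

$2.72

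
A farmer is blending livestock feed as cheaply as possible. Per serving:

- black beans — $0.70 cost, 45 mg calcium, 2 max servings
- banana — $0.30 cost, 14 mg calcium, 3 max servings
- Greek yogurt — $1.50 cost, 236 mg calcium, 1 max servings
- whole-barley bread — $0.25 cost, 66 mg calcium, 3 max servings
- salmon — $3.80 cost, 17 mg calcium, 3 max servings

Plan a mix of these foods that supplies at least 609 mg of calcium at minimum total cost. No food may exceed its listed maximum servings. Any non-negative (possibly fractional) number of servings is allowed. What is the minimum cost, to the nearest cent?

$14.16

Cost per mg of calcium: whole-barley bread $0.0038, Greek yogurt $0.0064, black beans $0.0156, banana $0.0214, salmon $0.2235.
Take 3 servings of whole-barley bread: +198.0 mg calcium for $0.75 (total $0.75, still need 411.0 mg).
Take 1 serving of Greek yogurt: +236.0 mg calcium for $1.50 (total $2.25, still need 175.0 mg).
Take 2 servings of black beans: +90.0 mg calcium for $1.40 (total $3.65, still need 85.0 mg).
Take 3 servings of banana: +42.0 mg calcium for $0.90 (total $4.55, still need 43.0 mg).
Take 2.529 servings of salmon: +43.0 mg calcium for $9.61 (total $14.16, still need 0.0 mg).
Filling from the cheapest source first is optimal under one linear minimum: $14.16.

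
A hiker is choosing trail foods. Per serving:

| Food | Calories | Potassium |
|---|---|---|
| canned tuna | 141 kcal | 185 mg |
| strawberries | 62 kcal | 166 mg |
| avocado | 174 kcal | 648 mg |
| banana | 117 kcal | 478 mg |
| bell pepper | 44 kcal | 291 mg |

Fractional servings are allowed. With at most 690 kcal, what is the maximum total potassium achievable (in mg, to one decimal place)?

4563.4 mg

Potassium per kcal: bell pepper 6.614, banana 4.085, avocado 3.724, strawberries 2.677, canned tuna 1.312.
With no serving limits, spend the whole calories allowance on bell pepper: 690 kcal / 44 kcal × 291 mg = 4563.4 mg.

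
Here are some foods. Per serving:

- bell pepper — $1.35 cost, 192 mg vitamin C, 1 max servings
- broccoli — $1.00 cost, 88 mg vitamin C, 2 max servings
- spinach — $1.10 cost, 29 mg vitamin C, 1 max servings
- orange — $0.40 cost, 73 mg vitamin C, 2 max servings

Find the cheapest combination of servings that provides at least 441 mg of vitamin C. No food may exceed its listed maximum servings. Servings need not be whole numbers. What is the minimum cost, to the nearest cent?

Cost per mg of vitamin C: orange $0.0055, bell pepper $0.0070, broccoli $0.0114, spinach $0.0379.
Take 2 servings of orange: +146.0 mg vitamin C for $0.80 (total $0.80, still need 295.0 mg).
Take 1 serving of bell pepper: +192.0 mg vitamin C for $1.35 (total $2.15, still need 103.0 mg).
Take 1.17 servings of broccoli: +103.0 mg vitamin C for $1.17 (total $3.32, still need 0.0 mg).
Filling from the cheapest source first is optimal under one linear minimum: $3.32.

$3.32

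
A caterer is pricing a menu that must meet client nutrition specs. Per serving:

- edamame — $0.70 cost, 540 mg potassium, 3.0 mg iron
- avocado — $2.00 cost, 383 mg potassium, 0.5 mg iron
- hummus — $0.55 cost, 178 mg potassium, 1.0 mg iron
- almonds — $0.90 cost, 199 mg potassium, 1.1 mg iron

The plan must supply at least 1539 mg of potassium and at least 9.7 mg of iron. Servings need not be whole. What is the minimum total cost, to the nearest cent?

This is a tiny linear program; its minimum lies at a vertex of the feasible set. List the vertices and price them.
edamame only: max(1539/540, 9.7/3.0) = 3.233 servings → $2.26.
avocado only: max(1539/383, 9.7/0.5) = 19.4 servings → $38.80.
hummus only: max(1539/178, 9.7/1.0) = 9.7 servings → $5.33.
almonds only: max(1539/199, 9.7/1.1) = 8.818 servings → $7.94.
edamame + avocado with both targets exact would need a negative amount; discard.
edamame + hummus: intersection lies outside the first quadrant.
edamame + almonds: intersection lies outside the first quadrant.
avocado + hummus: the both-tight solution has a negative serving — not a feasible corner.
avocado + almonds: the both-tight solution has a negative serving — not a feasible corner.
hummus + almonds: the both-tight solution has a negative serving — not a feasible corner.
Cheapest feasible corner: $2.26.

$2.26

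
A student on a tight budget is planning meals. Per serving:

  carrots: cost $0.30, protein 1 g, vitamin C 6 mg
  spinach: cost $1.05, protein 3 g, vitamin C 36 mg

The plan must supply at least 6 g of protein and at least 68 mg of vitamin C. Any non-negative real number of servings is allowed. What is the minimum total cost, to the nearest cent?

An LP optimum is at a vertex; with two nutrient constraints at most two foods are used. Check each candidate.
carrots only: max(6/1, 68/6) = 11.33 servings → $3.40.
spinach only: max(6/3, 68/36) = 2 servings → $2.10.
carrots + spinach with both tight: 0.6667 servings and 1.778 servings → $2.07.
So the least-cost plan costs $2.07.

$2.07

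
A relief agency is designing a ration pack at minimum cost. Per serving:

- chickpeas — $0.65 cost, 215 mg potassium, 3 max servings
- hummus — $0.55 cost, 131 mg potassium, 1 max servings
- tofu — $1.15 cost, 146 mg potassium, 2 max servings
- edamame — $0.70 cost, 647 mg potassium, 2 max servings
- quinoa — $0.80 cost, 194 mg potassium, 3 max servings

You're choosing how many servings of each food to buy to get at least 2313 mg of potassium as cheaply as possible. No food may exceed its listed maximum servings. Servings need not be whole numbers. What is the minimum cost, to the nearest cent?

Cost per mg of potassium: edamame $0.0011, chickpeas $0.0030, quinoa $0.0041, hummus $0.0042, tofu $0.0079.
Take 2 servings of edamame: +1294.0 mg potassium for $1.40 (total $1.40, still need 1019.0 mg).
Take 3 servings of chickpeas: +645.0 mg potassium for $1.95 (total $3.35, still need 374.0 mg).
Take 1.928 servings of quinoa: +374.0 mg potassium for $1.54 (total $4.89, still need 0.0 mg).
Filling from the cheapest source first is optimal under one linear minimum: $4.89.

$4.89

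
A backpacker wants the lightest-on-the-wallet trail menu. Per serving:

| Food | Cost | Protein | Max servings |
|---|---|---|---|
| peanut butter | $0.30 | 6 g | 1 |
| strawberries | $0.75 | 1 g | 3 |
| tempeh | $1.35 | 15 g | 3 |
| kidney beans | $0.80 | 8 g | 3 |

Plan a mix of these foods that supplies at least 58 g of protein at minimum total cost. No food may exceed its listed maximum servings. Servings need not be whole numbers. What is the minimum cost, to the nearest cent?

Cost per g of protein: peanut butter $0.0500, tempeh $0.0900, kidney beans $0.1000, strawberries $0.7500.
Take 1 serving of peanut butter: +6.0 g protein for $0.30 (total $0.30, still need 52.0 g).
Take 3 servings of tempeh: +45.0 g protein for $4.05 (total $4.35, still need 7.0 g).
Take 0.875 servings of kidney beans: +7.0 g protein for $0.70 (total $5.05, still need 0.0 g).
Filling from the cheapest source first is optimal under one linear minimum: $5.05.

$5.05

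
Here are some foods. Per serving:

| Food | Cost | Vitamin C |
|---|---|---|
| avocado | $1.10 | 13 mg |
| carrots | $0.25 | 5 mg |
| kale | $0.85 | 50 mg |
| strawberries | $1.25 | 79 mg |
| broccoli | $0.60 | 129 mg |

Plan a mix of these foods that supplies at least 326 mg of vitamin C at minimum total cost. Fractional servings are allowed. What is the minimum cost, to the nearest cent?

Cost per mg of vitamin C: broccoli $0.0047, strawberries $0.0158, kale $0.0170, carrots $0.0500, avocado $0.0846.
With no serving limits, use only broccoli: 326 mg / 129 mg = 2.527 servings × $0.60 = $1.52.

$1.52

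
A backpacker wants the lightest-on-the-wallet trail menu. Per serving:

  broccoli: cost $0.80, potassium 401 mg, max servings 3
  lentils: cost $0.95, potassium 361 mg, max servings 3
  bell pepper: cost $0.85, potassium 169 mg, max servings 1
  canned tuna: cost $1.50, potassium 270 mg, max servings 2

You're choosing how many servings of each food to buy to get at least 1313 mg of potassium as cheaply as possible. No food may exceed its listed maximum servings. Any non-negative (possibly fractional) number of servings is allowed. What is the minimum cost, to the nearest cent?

Cost per mg of potassium: broccoli $0.0020, lentils $0.0026, bell pepper $0.0050, canned tuna $0.0056.
Take 3 servings of broccoli: +1203.0 mg potassium for $2.40 (total $2.40, still need 110.0 mg).
Take 0.3047 servings of lentils: +110.0 mg potassium for $0.29 (total $2.69, still need 0.0 mg).
Filling from the cheapest source first is optimal under one linear minimum: $2.69.

$2.69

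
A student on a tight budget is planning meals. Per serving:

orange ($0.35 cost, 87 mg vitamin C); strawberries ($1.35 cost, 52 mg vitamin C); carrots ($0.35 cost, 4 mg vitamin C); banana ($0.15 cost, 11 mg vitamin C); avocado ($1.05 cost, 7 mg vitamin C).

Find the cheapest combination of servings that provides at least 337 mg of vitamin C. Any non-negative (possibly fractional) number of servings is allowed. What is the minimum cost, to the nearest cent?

$1.36

Cost per mg of vitamin C: orange $0.0040, banana $0.0136, strawberries $0.0260, carrots $0.0875, avocado $0.1500.
With no serving limits, use only orange: 337 mg / 87 mg = 3.874 servings × $0.35 = $1.36.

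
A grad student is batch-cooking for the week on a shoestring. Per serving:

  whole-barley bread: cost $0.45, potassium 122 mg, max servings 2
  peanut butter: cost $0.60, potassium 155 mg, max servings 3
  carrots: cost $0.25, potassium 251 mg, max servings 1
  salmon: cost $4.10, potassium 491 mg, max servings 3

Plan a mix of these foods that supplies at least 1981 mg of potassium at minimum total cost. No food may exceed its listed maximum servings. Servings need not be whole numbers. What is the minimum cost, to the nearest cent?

Cost per mg of potassium: carrots $0.0010, whole-barley bread $0.0037, peanut butter $0.0039, salmon $0.0084.
Take 1 serving of carrots: +251.0 mg potassium for $0.25 (total $0.25, still need 1730.0 mg).
Take 2 servings of whole-barley bread: +244.0 mg potassium for $0.90 (total $1.15, still need 1486.0 mg).
Take 3 servings of peanut butter: +465.0 mg potassium for $1.80 (total $2.95, still need 1021.0 mg).
Take 2.079 servings of salmon: +1021.0 mg potassium for $8.53 (total $11.48, still need 0.0 mg).
Greedy by cheapest-per-mg is optimal for a single linear constraint, so the minimum cost is $11.48.

$11.48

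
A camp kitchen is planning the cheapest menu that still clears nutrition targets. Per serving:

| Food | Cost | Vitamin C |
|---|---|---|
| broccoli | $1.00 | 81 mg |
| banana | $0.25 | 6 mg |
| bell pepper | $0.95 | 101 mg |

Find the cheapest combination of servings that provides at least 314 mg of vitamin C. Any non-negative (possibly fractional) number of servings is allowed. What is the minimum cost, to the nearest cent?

$2.95

Cost per mg of vitamin C: bell pepper $0.0094, broccoli $0.0123, banana $0.0417.
With no serving limits, use only bell pepper: 314 mg / 101 mg = 3.109 servings × $0.95 = $2.95.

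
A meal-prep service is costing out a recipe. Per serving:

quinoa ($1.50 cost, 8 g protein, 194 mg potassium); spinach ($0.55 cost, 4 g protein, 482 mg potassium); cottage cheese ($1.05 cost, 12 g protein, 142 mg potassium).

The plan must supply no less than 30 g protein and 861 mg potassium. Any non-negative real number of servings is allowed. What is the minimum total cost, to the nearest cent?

quinoa only: max(30/8, 861/194) = 4.438 servings → $6.66.
spinach only: max(30/4, 861/482) = 7.5 servings → $4.12.
cottage cheese only: max(30/12, 861/142) = 6.063 servings → $6.37.
quinoa + spinach with both tight: 3.577 servings and 0.3468 servings → $5.56.
quinoa + cottage cheese: the both-tight solution has a negative serving — not a feasible corner.
spinach + cottage cheese with both tight: 1.164 servings and 2.112 servings → $2.86.
So the least-cost plan costs $2.86.

$2.86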